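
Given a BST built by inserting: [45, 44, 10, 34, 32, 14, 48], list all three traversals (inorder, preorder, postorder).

Tree insertion order: [45, 44, 10, 34, 32, 14, 48]
Tree (level-order array): [45, 44, 48, 10, None, None, None, None, 34, 32, None, 14]
Inorder (L, root, R): [10, 14, 32, 34, 44, 45, 48]
Preorder (root, L, R): [45, 44, 10, 34, 32, 14, 48]
Postorder (L, R, root): [14, 32, 34, 10, 44, 48, 45]


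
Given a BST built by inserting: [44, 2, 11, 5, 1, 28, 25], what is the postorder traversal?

Tree insertion order: [44, 2, 11, 5, 1, 28, 25]
Tree (level-order array): [44, 2, None, 1, 11, None, None, 5, 28, None, None, 25]
Postorder traversal: [1, 5, 25, 28, 11, 2, 44]


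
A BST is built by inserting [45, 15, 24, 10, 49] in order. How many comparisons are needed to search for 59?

Search path for 59: 45 -> 49
Found: False
Comparisons: 2


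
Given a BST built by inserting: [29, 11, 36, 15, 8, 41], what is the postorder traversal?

Tree insertion order: [29, 11, 36, 15, 8, 41]
Tree (level-order array): [29, 11, 36, 8, 15, None, 41]
Postorder traversal: [8, 15, 11, 41, 36, 29]


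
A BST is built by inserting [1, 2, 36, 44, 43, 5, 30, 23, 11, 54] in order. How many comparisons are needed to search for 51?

Search path for 51: 1 -> 2 -> 36 -> 44 -> 54
Found: False
Comparisons: 5


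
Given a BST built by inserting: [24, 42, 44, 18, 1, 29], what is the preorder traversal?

Tree insertion order: [24, 42, 44, 18, 1, 29]
Tree (level-order array): [24, 18, 42, 1, None, 29, 44]
Preorder traversal: [24, 18, 1, 42, 29, 44]


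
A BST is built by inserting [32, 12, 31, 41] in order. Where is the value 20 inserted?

Starting tree (level order): [32, 12, 41, None, 31]
Insertion path: 32 -> 12 -> 31
Result: insert 20 as left child of 31
Final tree (level order): [32, 12, 41, None, 31, None, None, 20]


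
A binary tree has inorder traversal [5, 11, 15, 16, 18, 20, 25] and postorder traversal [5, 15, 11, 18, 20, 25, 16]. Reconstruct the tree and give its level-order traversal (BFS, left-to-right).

Inorder:   [5, 11, 15, 16, 18, 20, 25]
Postorder: [5, 15, 11, 18, 20, 25, 16]
Algorithm: postorder visits root last, so walk postorder right-to-left;
each value is the root of the current inorder slice — split it at that
value, recurse on the right subtree first, then the left.
Recursive splits:
  root=16; inorder splits into left=[5, 11, 15], right=[18, 20, 25]
  root=25; inorder splits into left=[18, 20], right=[]
  root=20; inorder splits into left=[18], right=[]
  root=18; inorder splits into left=[], right=[]
  root=11; inorder splits into left=[5], right=[15]
  root=15; inorder splits into left=[], right=[]
  root=5; inorder splits into left=[], right=[]
Reconstructed level-order: [16, 11, 25, 5, 15, 20, 18]


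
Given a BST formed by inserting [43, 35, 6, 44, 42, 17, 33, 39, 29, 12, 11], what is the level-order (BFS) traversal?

Tree insertion order: [43, 35, 6, 44, 42, 17, 33, 39, 29, 12, 11]
Tree (level-order array): [43, 35, 44, 6, 42, None, None, None, 17, 39, None, 12, 33, None, None, 11, None, 29]
BFS from the root, enqueuing left then right child of each popped node:
  queue [43] -> pop 43, enqueue [35, 44], visited so far: [43]
  queue [35, 44] -> pop 35, enqueue [6, 42], visited so far: [43, 35]
  queue [44, 6, 42] -> pop 44, enqueue [none], visited so far: [43, 35, 44]
  queue [6, 42] -> pop 6, enqueue [17], visited so far: [43, 35, 44, 6]
  queue [42, 17] -> pop 42, enqueue [39], visited so far: [43, 35, 44, 6, 42]
  queue [17, 39] -> pop 17, enqueue [12, 33], visited so far: [43, 35, 44, 6, 42, 17]
  queue [39, 12, 33] -> pop 39, enqueue [none], visited so far: [43, 35, 44, 6, 42, 17, 39]
  queue [12, 33] -> pop 12, enqueue [11], visited so far: [43, 35, 44, 6, 42, 17, 39, 12]
  queue [33, 11] -> pop 33, enqueue [29], visited so far: [43, 35, 44, 6, 42, 17, 39, 12, 33]
  queue [11, 29] -> pop 11, enqueue [none], visited so far: [43, 35, 44, 6, 42, 17, 39, 12, 33, 11]
  queue [29] -> pop 29, enqueue [none], visited so far: [43, 35, 44, 6, 42, 17, 39, 12, 33, 11, 29]
Result: [43, 35, 44, 6, 42, 17, 39, 12, 33, 11, 29]


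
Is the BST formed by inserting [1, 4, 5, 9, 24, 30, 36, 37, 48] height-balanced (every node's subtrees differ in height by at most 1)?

Tree (level-order array): [1, None, 4, None, 5, None, 9, None, 24, None, 30, None, 36, None, 37, None, 48]
Definition: a tree is height-balanced if, at every node, |h(left) - h(right)| <= 1 (empty subtree has height -1).
Bottom-up per-node check:
  node 48: h_left=-1, h_right=-1, diff=0 [OK], height=0
  node 37: h_left=-1, h_right=0, diff=1 [OK], height=1
  node 36: h_left=-1, h_right=1, diff=2 [FAIL (|-1-1|=2 > 1)], height=2
  node 30: h_left=-1, h_right=2, diff=3 [FAIL (|-1-2|=3 > 1)], height=3
  node 24: h_left=-1, h_right=3, diff=4 [FAIL (|-1-3|=4 > 1)], height=4
  node 9: h_left=-1, h_right=4, diff=5 [FAIL (|-1-4|=5 > 1)], height=5
  node 5: h_left=-1, h_right=5, diff=6 [FAIL (|-1-5|=6 > 1)], height=6
  node 4: h_left=-1, h_right=6, diff=7 [FAIL (|-1-6|=7 > 1)], height=7
  node 1: h_left=-1, h_right=7, diff=8 [FAIL (|-1-7|=8 > 1)], height=8
Node 36 violates the condition: |-1 - 1| = 2 > 1.
Result: Not balanced


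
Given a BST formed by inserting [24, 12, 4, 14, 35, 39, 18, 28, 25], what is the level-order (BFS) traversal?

Tree insertion order: [24, 12, 4, 14, 35, 39, 18, 28, 25]
Tree (level-order array): [24, 12, 35, 4, 14, 28, 39, None, None, None, 18, 25]
BFS from the root, enqueuing left then right child of each popped node:
  queue [24] -> pop 24, enqueue [12, 35], visited so far: [24]
  queue [12, 35] -> pop 12, enqueue [4, 14], visited so far: [24, 12]
  queue [35, 4, 14] -> pop 35, enqueue [28, 39], visited so far: [24, 12, 35]
  queue [4, 14, 28, 39] -> pop 4, enqueue [none], visited so far: [24, 12, 35, 4]
  queue [14, 28, 39] -> pop 14, enqueue [18], visited so far: [24, 12, 35, 4, 14]
  queue [28, 39, 18] -> pop 28, enqueue [25], visited so far: [24, 12, 35, 4, 14, 28]
  queue [39, 18, 25] -> pop 39, enqueue [none], visited so far: [24, 12, 35, 4, 14, 28, 39]
  queue [18, 25] -> pop 18, enqueue [none], visited so far: [24, 12, 35, 4, 14, 28, 39, 18]
  queue [25] -> pop 25, enqueue [none], visited so far: [24, 12, 35, 4, 14, 28, 39, 18, 25]
Result: [24, 12, 35, 4, 14, 28, 39, 18, 25]


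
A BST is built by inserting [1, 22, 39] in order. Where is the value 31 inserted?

Starting tree (level order): [1, None, 22, None, 39]
Insertion path: 1 -> 22 -> 39
Result: insert 31 as left child of 39
Final tree (level order): [1, None, 22, None, 39, 31]


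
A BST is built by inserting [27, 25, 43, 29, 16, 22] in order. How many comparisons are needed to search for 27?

Search path for 27: 27
Found: True
Comparisons: 1


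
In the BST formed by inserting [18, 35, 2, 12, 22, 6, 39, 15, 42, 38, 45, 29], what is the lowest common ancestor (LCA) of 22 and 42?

Tree insertion order: [18, 35, 2, 12, 22, 6, 39, 15, 42, 38, 45, 29]
Tree (level-order array): [18, 2, 35, None, 12, 22, 39, 6, 15, None, 29, 38, 42, None, None, None, None, None, None, None, None, None, 45]
In a BST, the LCA of p=22, q=42 is the first node v on the
root-to-leaf path with p <= v <= q (go left if both < v, right if both > v).
Walk from root:
  at 18: both 22 and 42 > 18, go right
  at 35: 22 <= 35 <= 42, this is the LCA
LCA = 35


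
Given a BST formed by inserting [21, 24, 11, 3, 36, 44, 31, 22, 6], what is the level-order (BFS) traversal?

Tree insertion order: [21, 24, 11, 3, 36, 44, 31, 22, 6]
Tree (level-order array): [21, 11, 24, 3, None, 22, 36, None, 6, None, None, 31, 44]
BFS from the root, enqueuing left then right child of each popped node:
  queue [21] -> pop 21, enqueue [11, 24], visited so far: [21]
  queue [11, 24] -> pop 11, enqueue [3], visited so far: [21, 11]
  queue [24, 3] -> pop 24, enqueue [22, 36], visited so far: [21, 11, 24]
  queue [3, 22, 36] -> pop 3, enqueue [6], visited so far: [21, 11, 24, 3]
  queue [22, 36, 6] -> pop 22, enqueue [none], visited so far: [21, 11, 24, 3, 22]
  queue [36, 6] -> pop 36, enqueue [31, 44], visited so far: [21, 11, 24, 3, 22, 36]
  queue [6, 31, 44] -> pop 6, enqueue [none], visited so far: [21, 11, 24, 3, 22, 36, 6]
  queue [31, 44] -> pop 31, enqueue [none], visited so far: [21, 11, 24, 3, 22, 36, 6, 31]
  queue [44] -> pop 44, enqueue [none], visited so far: [21, 11, 24, 3, 22, 36, 6, 31, 44]
Result: [21, 11, 24, 3, 22, 36, 6, 31, 44]


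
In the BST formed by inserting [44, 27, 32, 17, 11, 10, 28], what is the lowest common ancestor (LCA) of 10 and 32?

Tree insertion order: [44, 27, 32, 17, 11, 10, 28]
Tree (level-order array): [44, 27, None, 17, 32, 11, None, 28, None, 10]
In a BST, the LCA of p=10, q=32 is the first node v on the
root-to-leaf path with p <= v <= q (go left if both < v, right if both > v).
Walk from root:
  at 44: both 10 and 32 < 44, go left
  at 27: 10 <= 27 <= 32, this is the LCA
LCA = 27


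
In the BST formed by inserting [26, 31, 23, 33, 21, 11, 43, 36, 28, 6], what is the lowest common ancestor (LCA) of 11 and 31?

Tree insertion order: [26, 31, 23, 33, 21, 11, 43, 36, 28, 6]
Tree (level-order array): [26, 23, 31, 21, None, 28, 33, 11, None, None, None, None, 43, 6, None, 36]
In a BST, the LCA of p=11, q=31 is the first node v on the
root-to-leaf path with p <= v <= q (go left if both < v, right if both > v).
Walk from root:
  at 26: 11 <= 26 <= 31, this is the LCA
LCA = 26


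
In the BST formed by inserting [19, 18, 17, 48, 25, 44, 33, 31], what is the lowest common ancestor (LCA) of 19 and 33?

Tree insertion order: [19, 18, 17, 48, 25, 44, 33, 31]
Tree (level-order array): [19, 18, 48, 17, None, 25, None, None, None, None, 44, 33, None, 31]
In a BST, the LCA of p=19, q=33 is the first node v on the
root-to-leaf path with p <= v <= q (go left if both < v, right if both > v).
Walk from root:
  at 19: 19 <= 19 <= 33, this is the LCA
LCA = 19


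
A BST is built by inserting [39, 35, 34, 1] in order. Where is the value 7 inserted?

Starting tree (level order): [39, 35, None, 34, None, 1]
Insertion path: 39 -> 35 -> 34 -> 1
Result: insert 7 as right child of 1
Final tree (level order): [39, 35, None, 34, None, 1, None, None, 7]


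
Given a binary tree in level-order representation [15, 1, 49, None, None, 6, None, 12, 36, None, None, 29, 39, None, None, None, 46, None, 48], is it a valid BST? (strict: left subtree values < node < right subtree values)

Level-order array: [15, 1, 49, None, None, 6, None, 12, 36, None, None, 29, 39, None, None, None, 46, None, 48]
Validate using subtree bounds (lo, hi): at each node, require lo < value < hi,
then recurse left with hi=value and right with lo=value.
Preorder trace (stopping at first violation):
  at node 15 with bounds (-inf, +inf): OK
  at node 1 with bounds (-inf, 15): OK
  at node 49 with bounds (15, +inf): OK
  at node 6 with bounds (15, 49): VIOLATION
Node 6 violates its bound: not (15 < 6 < 49).
Result: Not a valid BST


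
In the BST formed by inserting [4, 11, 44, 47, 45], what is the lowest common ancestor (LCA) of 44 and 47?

Tree insertion order: [4, 11, 44, 47, 45]
Tree (level-order array): [4, None, 11, None, 44, None, 47, 45]
In a BST, the LCA of p=44, q=47 is the first node v on the
root-to-leaf path with p <= v <= q (go left if both < v, right if both > v).
Walk from root:
  at 4: both 44 and 47 > 4, go right
  at 11: both 44 and 47 > 11, go right
  at 44: 44 <= 44 <= 47, this is the LCA
LCA = 44


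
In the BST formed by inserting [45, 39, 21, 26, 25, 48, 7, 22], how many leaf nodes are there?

Tree built from: [45, 39, 21, 26, 25, 48, 7, 22]
Tree (level-order array): [45, 39, 48, 21, None, None, None, 7, 26, None, None, 25, None, 22]
Rule: A leaf has 0 children.
Per-node child counts:
  node 45: 2 child(ren)
  node 39: 1 child(ren)
  node 21: 2 child(ren)
  node 7: 0 child(ren)
  node 26: 1 child(ren)
  node 25: 1 child(ren)
  node 22: 0 child(ren)
  node 48: 0 child(ren)
Matching nodes: [7, 22, 48]
Count of leaf nodes: 3


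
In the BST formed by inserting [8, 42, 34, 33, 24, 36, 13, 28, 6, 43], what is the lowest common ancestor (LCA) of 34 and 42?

Tree insertion order: [8, 42, 34, 33, 24, 36, 13, 28, 6, 43]
Tree (level-order array): [8, 6, 42, None, None, 34, 43, 33, 36, None, None, 24, None, None, None, 13, 28]
In a BST, the LCA of p=34, q=42 is the first node v on the
root-to-leaf path with p <= v <= q (go left if both < v, right if both > v).
Walk from root:
  at 8: both 34 and 42 > 8, go right
  at 42: 34 <= 42 <= 42, this is the LCA
LCA = 42


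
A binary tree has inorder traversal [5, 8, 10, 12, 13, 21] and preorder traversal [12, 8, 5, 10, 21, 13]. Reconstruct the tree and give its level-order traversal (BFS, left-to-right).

Inorder:  [5, 8, 10, 12, 13, 21]
Preorder: [12, 8, 5, 10, 21, 13]
Algorithm: preorder visits root first, so consume preorder in order;
for each root, split the current inorder slice at that value into
left-subtree inorder and right-subtree inorder, then recurse.
Recursive splits:
  root=12; inorder splits into left=[5, 8, 10], right=[13, 21]
  root=8; inorder splits into left=[5], right=[10]
  root=5; inorder splits into left=[], right=[]
  root=10; inorder splits into left=[], right=[]
  root=21; inorder splits into left=[13], right=[]
  root=13; inorder splits into left=[], right=[]
Reconstructed level-order: [12, 8, 21, 5, 10, 13]


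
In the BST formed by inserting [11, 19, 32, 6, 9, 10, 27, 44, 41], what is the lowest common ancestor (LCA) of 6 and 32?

Tree insertion order: [11, 19, 32, 6, 9, 10, 27, 44, 41]
Tree (level-order array): [11, 6, 19, None, 9, None, 32, None, 10, 27, 44, None, None, None, None, 41]
In a BST, the LCA of p=6, q=32 is the first node v on the
root-to-leaf path with p <= v <= q (go left if both < v, right if both > v).
Walk from root:
  at 11: 6 <= 11 <= 32, this is the LCA
LCA = 11


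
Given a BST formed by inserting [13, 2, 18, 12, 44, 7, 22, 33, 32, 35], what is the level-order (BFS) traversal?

Tree insertion order: [13, 2, 18, 12, 44, 7, 22, 33, 32, 35]
Tree (level-order array): [13, 2, 18, None, 12, None, 44, 7, None, 22, None, None, None, None, 33, 32, 35]
BFS from the root, enqueuing left then right child of each popped node:
  queue [13] -> pop 13, enqueue [2, 18], visited so far: [13]
  queue [2, 18] -> pop 2, enqueue [12], visited so far: [13, 2]
  queue [18, 12] -> pop 18, enqueue [44], visited so far: [13, 2, 18]
  queue [12, 44] -> pop 12, enqueue [7], visited so far: [13, 2, 18, 12]
  queue [44, 7] -> pop 44, enqueue [22], visited so far: [13, 2, 18, 12, 44]
  queue [7, 22] -> pop 7, enqueue [none], visited so far: [13, 2, 18, 12, 44, 7]
  queue [22] -> pop 22, enqueue [33], visited so far: [13, 2, 18, 12, 44, 7, 22]
  queue [33] -> pop 33, enqueue [32, 35], visited so far: [13, 2, 18, 12, 44, 7, 22, 33]
  queue [32, 35] -> pop 32, enqueue [none], visited so far: [13, 2, 18, 12, 44, 7, 22, 33, 32]
  queue [35] -> pop 35, enqueue [none], visited so far: [13, 2, 18, 12, 44, 7, 22, 33, 32, 35]
Result: [13, 2, 18, 12, 44, 7, 22, 33, 32, 35]


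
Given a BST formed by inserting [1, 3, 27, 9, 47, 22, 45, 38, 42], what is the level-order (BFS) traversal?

Tree insertion order: [1, 3, 27, 9, 47, 22, 45, 38, 42]
Tree (level-order array): [1, None, 3, None, 27, 9, 47, None, 22, 45, None, None, None, 38, None, None, 42]
BFS from the root, enqueuing left then right child of each popped node:
  queue [1] -> pop 1, enqueue [3], visited so far: [1]
  queue [3] -> pop 3, enqueue [27], visited so far: [1, 3]
  queue [27] -> pop 27, enqueue [9, 47], visited so far: [1, 3, 27]
  queue [9, 47] -> pop 9, enqueue [22], visited so far: [1, 3, 27, 9]
  queue [47, 22] -> pop 47, enqueue [45], visited so far: [1, 3, 27, 9, 47]
  queue [22, 45] -> pop 22, enqueue [none], visited so far: [1, 3, 27, 9, 47, 22]
  queue [45] -> pop 45, enqueue [38], visited so far: [1, 3, 27, 9, 47, 22, 45]
  queue [38] -> pop 38, enqueue [42], visited so far: [1, 3, 27, 9, 47, 22, 45, 38]
  queue [42] -> pop 42, enqueue [none], visited so far: [1, 3, 27, 9, 47, 22, 45, 38, 42]
Result: [1, 3, 27, 9, 47, 22, 45, 38, 42]


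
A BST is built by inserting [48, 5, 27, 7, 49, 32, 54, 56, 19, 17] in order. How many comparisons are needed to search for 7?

Search path for 7: 48 -> 5 -> 27 -> 7
Found: True
Comparisons: 4


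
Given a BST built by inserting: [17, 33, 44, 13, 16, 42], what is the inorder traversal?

Tree insertion order: [17, 33, 44, 13, 16, 42]
Tree (level-order array): [17, 13, 33, None, 16, None, 44, None, None, 42]
Inorder traversal: [13, 16, 17, 33, 42, 44]


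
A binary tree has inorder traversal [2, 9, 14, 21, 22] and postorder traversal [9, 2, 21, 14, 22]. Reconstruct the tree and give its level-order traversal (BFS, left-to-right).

Inorder:   [2, 9, 14, 21, 22]
Postorder: [9, 2, 21, 14, 22]
Algorithm: postorder visits root last, so walk postorder right-to-left;
each value is the root of the current inorder slice — split it at that
value, recurse on the right subtree first, then the left.
Recursive splits:
  root=22; inorder splits into left=[2, 9, 14, 21], right=[]
  root=14; inorder splits into left=[2, 9], right=[21]
  root=21; inorder splits into left=[], right=[]
  root=2; inorder splits into left=[], right=[9]
  root=9; inorder splits into left=[], right=[]
Reconstructed level-order: [22, 14, 2, 21, 9]


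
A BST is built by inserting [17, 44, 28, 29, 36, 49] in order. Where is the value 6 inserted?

Starting tree (level order): [17, None, 44, 28, 49, None, 29, None, None, None, 36]
Insertion path: 17
Result: insert 6 as left child of 17
Final tree (level order): [17, 6, 44, None, None, 28, 49, None, 29, None, None, None, 36]


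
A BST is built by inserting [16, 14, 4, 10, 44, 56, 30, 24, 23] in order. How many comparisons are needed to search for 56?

Search path for 56: 16 -> 44 -> 56
Found: True
Comparisons: 3


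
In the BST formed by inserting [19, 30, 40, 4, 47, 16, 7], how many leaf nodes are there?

Tree built from: [19, 30, 40, 4, 47, 16, 7]
Tree (level-order array): [19, 4, 30, None, 16, None, 40, 7, None, None, 47]
Rule: A leaf has 0 children.
Per-node child counts:
  node 19: 2 child(ren)
  node 4: 1 child(ren)
  node 16: 1 child(ren)
  node 7: 0 child(ren)
  node 30: 1 child(ren)
  node 40: 1 child(ren)
  node 47: 0 child(ren)
Matching nodes: [7, 47]
Count of leaf nodes: 2


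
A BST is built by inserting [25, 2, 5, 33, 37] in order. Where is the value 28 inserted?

Starting tree (level order): [25, 2, 33, None, 5, None, 37]
Insertion path: 25 -> 33
Result: insert 28 as left child of 33
Final tree (level order): [25, 2, 33, None, 5, 28, 37]


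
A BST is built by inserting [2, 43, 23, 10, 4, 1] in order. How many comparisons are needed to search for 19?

Search path for 19: 2 -> 43 -> 23 -> 10
Found: False
Comparisons: 4


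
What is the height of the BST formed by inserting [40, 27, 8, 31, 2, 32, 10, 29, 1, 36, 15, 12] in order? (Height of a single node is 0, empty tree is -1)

Insertion order: [40, 27, 8, 31, 2, 32, 10, 29, 1, 36, 15, 12]
Tree (level-order array): [40, 27, None, 8, 31, 2, 10, 29, 32, 1, None, None, 15, None, None, None, 36, None, None, 12]
Compute height bottom-up (empty subtree = -1):
  height(1) = 1 + max(-1, -1) = 0
  height(2) = 1 + max(0, -1) = 1
  height(12) = 1 + max(-1, -1) = 0
  height(15) = 1 + max(0, -1) = 1
  height(10) = 1 + max(-1, 1) = 2
  height(8) = 1 + max(1, 2) = 3
  height(29) = 1 + max(-1, -1) = 0
  height(36) = 1 + max(-1, -1) = 0
  height(32) = 1 + max(-1, 0) = 1
  height(31) = 1 + max(0, 1) = 2
  height(27) = 1 + max(3, 2) = 4
  height(40) = 1 + max(4, -1) = 5
Height = 5


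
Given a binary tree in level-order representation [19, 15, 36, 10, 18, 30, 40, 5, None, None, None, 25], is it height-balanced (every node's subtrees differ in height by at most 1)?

Tree (level-order array): [19, 15, 36, 10, 18, 30, 40, 5, None, None, None, 25]
Definition: a tree is height-balanced if, at every node, |h(left) - h(right)| <= 1 (empty subtree has height -1).
Bottom-up per-node check:
  node 5: h_left=-1, h_right=-1, diff=0 [OK], height=0
  node 10: h_left=0, h_right=-1, diff=1 [OK], height=1
  node 18: h_left=-1, h_right=-1, diff=0 [OK], height=0
  node 15: h_left=1, h_right=0, diff=1 [OK], height=2
  node 25: h_left=-1, h_right=-1, diff=0 [OK], height=0
  node 30: h_left=0, h_right=-1, diff=1 [OK], height=1
  node 40: h_left=-1, h_right=-1, diff=0 [OK], height=0
  node 36: h_left=1, h_right=0, diff=1 [OK], height=2
  node 19: h_left=2, h_right=2, diff=0 [OK], height=3
All nodes satisfy the balance condition.
Result: Balanced


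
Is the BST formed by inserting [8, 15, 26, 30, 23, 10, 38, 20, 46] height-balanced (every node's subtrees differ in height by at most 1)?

Tree (level-order array): [8, None, 15, 10, 26, None, None, 23, 30, 20, None, None, 38, None, None, None, 46]
Definition: a tree is height-balanced if, at every node, |h(left) - h(right)| <= 1 (empty subtree has height -1).
Bottom-up per-node check:
  node 10: h_left=-1, h_right=-1, diff=0 [OK], height=0
  node 20: h_left=-1, h_right=-1, diff=0 [OK], height=0
  node 23: h_left=0, h_right=-1, diff=1 [OK], height=1
  node 46: h_left=-1, h_right=-1, diff=0 [OK], height=0
  node 38: h_left=-1, h_right=0, diff=1 [OK], height=1
  node 30: h_left=-1, h_right=1, diff=2 [FAIL (|-1-1|=2 > 1)], height=2
  node 26: h_left=1, h_right=2, diff=1 [OK], height=3
  node 15: h_left=0, h_right=3, diff=3 [FAIL (|0-3|=3 > 1)], height=4
  node 8: h_left=-1, h_right=4, diff=5 [FAIL (|-1-4|=5 > 1)], height=5
Node 30 violates the condition: |-1 - 1| = 2 > 1.
Result: Not balanced


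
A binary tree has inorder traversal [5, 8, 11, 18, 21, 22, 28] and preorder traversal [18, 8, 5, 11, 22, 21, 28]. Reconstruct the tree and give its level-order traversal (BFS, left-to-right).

Inorder:  [5, 8, 11, 18, 21, 22, 28]
Preorder: [18, 8, 5, 11, 22, 21, 28]
Algorithm: preorder visits root first, so consume preorder in order;
for each root, split the current inorder slice at that value into
left-subtree inorder and right-subtree inorder, then recurse.
Recursive splits:
  root=18; inorder splits into left=[5, 8, 11], right=[21, 22, 28]
  root=8; inorder splits into left=[5], right=[11]
  root=5; inorder splits into left=[], right=[]
  root=11; inorder splits into left=[], right=[]
  root=22; inorder splits into left=[21], right=[28]
  root=21; inorder splits into left=[], right=[]
  root=28; inorder splits into left=[], right=[]
Reconstructed level-order: [18, 8, 22, 5, 11, 21, 28]


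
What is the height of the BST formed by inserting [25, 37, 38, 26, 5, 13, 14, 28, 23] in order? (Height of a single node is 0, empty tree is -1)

Insertion order: [25, 37, 38, 26, 5, 13, 14, 28, 23]
Tree (level-order array): [25, 5, 37, None, 13, 26, 38, None, 14, None, 28, None, None, None, 23]
Compute height bottom-up (empty subtree = -1):
  height(23) = 1 + max(-1, -1) = 0
  height(14) = 1 + max(-1, 0) = 1
  height(13) = 1 + max(-1, 1) = 2
  height(5) = 1 + max(-1, 2) = 3
  height(28) = 1 + max(-1, -1) = 0
  height(26) = 1 + max(-1, 0) = 1
  height(38) = 1 + max(-1, -1) = 0
  height(37) = 1 + max(1, 0) = 2
  height(25) = 1 + max(3, 2) = 4
Height = 4


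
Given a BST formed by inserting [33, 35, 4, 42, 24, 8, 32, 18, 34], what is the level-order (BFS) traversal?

Tree insertion order: [33, 35, 4, 42, 24, 8, 32, 18, 34]
Tree (level-order array): [33, 4, 35, None, 24, 34, 42, 8, 32, None, None, None, None, None, 18]
BFS from the root, enqueuing left then right child of each popped node:
  queue [33] -> pop 33, enqueue [4, 35], visited so far: [33]
  queue [4, 35] -> pop 4, enqueue [24], visited so far: [33, 4]
  queue [35, 24] -> pop 35, enqueue [34, 42], visited so far: [33, 4, 35]
  queue [24, 34, 42] -> pop 24, enqueue [8, 32], visited so far: [33, 4, 35, 24]
  queue [34, 42, 8, 32] -> pop 34, enqueue [none], visited so far: [33, 4, 35, 24, 34]
  queue [42, 8, 32] -> pop 42, enqueue [none], visited so far: [33, 4, 35, 24, 34, 42]
  queue [8, 32] -> pop 8, enqueue [18], visited so far: [33, 4, 35, 24, 34, 42, 8]
  queue [32, 18] -> pop 32, enqueue [none], visited so far: [33, 4, 35, 24, 34, 42, 8, 32]
  queue [18] -> pop 18, enqueue [none], visited so far: [33, 4, 35, 24, 34, 42, 8, 32, 18]
Result: [33, 4, 35, 24, 34, 42, 8, 32, 18]


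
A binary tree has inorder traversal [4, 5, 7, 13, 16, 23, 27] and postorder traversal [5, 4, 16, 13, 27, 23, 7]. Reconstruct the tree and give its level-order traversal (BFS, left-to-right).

Inorder:   [4, 5, 7, 13, 16, 23, 27]
Postorder: [5, 4, 16, 13, 27, 23, 7]
Algorithm: postorder visits root last, so walk postorder right-to-left;
each value is the root of the current inorder slice — split it at that
value, recurse on the right subtree first, then the left.
Recursive splits:
  root=7; inorder splits into left=[4, 5], right=[13, 16, 23, 27]
  root=23; inorder splits into left=[13, 16], right=[27]
  root=27; inorder splits into left=[], right=[]
  root=13; inorder splits into left=[], right=[16]
  root=16; inorder splits into left=[], right=[]
  root=4; inorder splits into left=[], right=[5]
  root=5; inorder splits into left=[], right=[]
Reconstructed level-order: [7, 4, 23, 5, 13, 27, 16]


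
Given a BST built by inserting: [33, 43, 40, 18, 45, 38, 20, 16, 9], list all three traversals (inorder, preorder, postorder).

Tree insertion order: [33, 43, 40, 18, 45, 38, 20, 16, 9]
Tree (level-order array): [33, 18, 43, 16, 20, 40, 45, 9, None, None, None, 38]
Inorder (L, root, R): [9, 16, 18, 20, 33, 38, 40, 43, 45]
Preorder (root, L, R): [33, 18, 16, 9, 20, 43, 40, 38, 45]
Postorder (L, R, root): [9, 16, 20, 18, 38, 40, 45, 43, 33]


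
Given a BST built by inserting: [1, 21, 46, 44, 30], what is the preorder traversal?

Tree insertion order: [1, 21, 46, 44, 30]
Tree (level-order array): [1, None, 21, None, 46, 44, None, 30]
Preorder traversal: [1, 21, 46, 44, 30]


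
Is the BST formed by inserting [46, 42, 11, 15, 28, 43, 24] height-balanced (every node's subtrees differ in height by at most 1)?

Tree (level-order array): [46, 42, None, 11, 43, None, 15, None, None, None, 28, 24]
Definition: a tree is height-balanced if, at every node, |h(left) - h(right)| <= 1 (empty subtree has height -1).
Bottom-up per-node check:
  node 24: h_left=-1, h_right=-1, diff=0 [OK], height=0
  node 28: h_left=0, h_right=-1, diff=1 [OK], height=1
  node 15: h_left=-1, h_right=1, diff=2 [FAIL (|-1-1|=2 > 1)], height=2
  node 11: h_left=-1, h_right=2, diff=3 [FAIL (|-1-2|=3 > 1)], height=3
  node 43: h_left=-1, h_right=-1, diff=0 [OK], height=0
  node 42: h_left=3, h_right=0, diff=3 [FAIL (|3-0|=3 > 1)], height=4
  node 46: h_left=4, h_right=-1, diff=5 [FAIL (|4--1|=5 > 1)], height=5
Node 15 violates the condition: |-1 - 1| = 2 > 1.
Result: Not balanced


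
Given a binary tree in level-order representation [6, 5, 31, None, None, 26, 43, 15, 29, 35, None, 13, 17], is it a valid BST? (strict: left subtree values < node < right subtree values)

Level-order array: [6, 5, 31, None, None, 26, 43, 15, 29, 35, None, 13, 17]
Validate using subtree bounds (lo, hi): at each node, require lo < value < hi,
then recurse left with hi=value and right with lo=value.
Preorder trace (stopping at first violation):
  at node 6 with bounds (-inf, +inf): OK
  at node 5 with bounds (-inf, 6): OK
  at node 31 with bounds (6, +inf): OK
  at node 26 with bounds (6, 31): OK
  at node 15 with bounds (6, 26): OK
  at node 13 with bounds (6, 15): OK
  at node 17 with bounds (15, 26): OK
  at node 29 with bounds (26, 31): OK
  at node 43 with bounds (31, +inf): OK
  at node 35 with bounds (31, 43): OK
No violation found at any node.
Result: Valid BST


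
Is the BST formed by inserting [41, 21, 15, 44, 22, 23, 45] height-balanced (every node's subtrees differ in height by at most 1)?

Tree (level-order array): [41, 21, 44, 15, 22, None, 45, None, None, None, 23]
Definition: a tree is height-balanced if, at every node, |h(left) - h(right)| <= 1 (empty subtree has height -1).
Bottom-up per-node check:
  node 15: h_left=-1, h_right=-1, diff=0 [OK], height=0
  node 23: h_left=-1, h_right=-1, diff=0 [OK], height=0
  node 22: h_left=-1, h_right=0, diff=1 [OK], height=1
  node 21: h_left=0, h_right=1, diff=1 [OK], height=2
  node 45: h_left=-1, h_right=-1, diff=0 [OK], height=0
  node 44: h_left=-1, h_right=0, diff=1 [OK], height=1
  node 41: h_left=2, h_right=1, diff=1 [OK], height=3
All nodes satisfy the balance condition.
Result: Balanced


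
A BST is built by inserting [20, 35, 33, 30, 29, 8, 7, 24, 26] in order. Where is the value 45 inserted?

Starting tree (level order): [20, 8, 35, 7, None, 33, None, None, None, 30, None, 29, None, 24, None, None, 26]
Insertion path: 20 -> 35
Result: insert 45 as right child of 35
Final tree (level order): [20, 8, 35, 7, None, 33, 45, None, None, 30, None, None, None, 29, None, 24, None, None, 26]


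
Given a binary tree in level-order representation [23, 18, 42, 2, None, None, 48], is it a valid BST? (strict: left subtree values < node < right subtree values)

Level-order array: [23, 18, 42, 2, None, None, 48]
Validate using subtree bounds (lo, hi): at each node, require lo < value < hi,
then recurse left with hi=value and right with lo=value.
Preorder trace (stopping at first violation):
  at node 23 with bounds (-inf, +inf): OK
  at node 18 with bounds (-inf, 23): OK
  at node 2 with bounds (-inf, 18): OK
  at node 42 with bounds (23, +inf): OK
  at node 48 with bounds (42, +inf): OK
No violation found at any node.
Result: Valid BST


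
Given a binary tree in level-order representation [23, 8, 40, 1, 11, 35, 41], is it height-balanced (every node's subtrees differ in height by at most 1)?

Tree (level-order array): [23, 8, 40, 1, 11, 35, 41]
Definition: a tree is height-balanced if, at every node, |h(left) - h(right)| <= 1 (empty subtree has height -1).
Bottom-up per-node check:
  node 1: h_left=-1, h_right=-1, diff=0 [OK], height=0
  node 11: h_left=-1, h_right=-1, diff=0 [OK], height=0
  node 8: h_left=0, h_right=0, diff=0 [OK], height=1
  node 35: h_left=-1, h_right=-1, diff=0 [OK], height=0
  node 41: h_left=-1, h_right=-1, diff=0 [OK], height=0
  node 40: h_left=0, h_right=0, diff=0 [OK], height=1
  node 23: h_left=1, h_right=1, diff=0 [OK], height=2
All nodes satisfy the balance condition.
Result: Balanced


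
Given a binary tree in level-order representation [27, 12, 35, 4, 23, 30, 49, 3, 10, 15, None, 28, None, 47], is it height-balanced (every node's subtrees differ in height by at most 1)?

Tree (level-order array): [27, 12, 35, 4, 23, 30, 49, 3, 10, 15, None, 28, None, 47]
Definition: a tree is height-balanced if, at every node, |h(left) - h(right)| <= 1 (empty subtree has height -1).
Bottom-up per-node check:
  node 3: h_left=-1, h_right=-1, diff=0 [OK], height=0
  node 10: h_left=-1, h_right=-1, diff=0 [OK], height=0
  node 4: h_left=0, h_right=0, diff=0 [OK], height=1
  node 15: h_left=-1, h_right=-1, diff=0 [OK], height=0
  node 23: h_left=0, h_right=-1, diff=1 [OK], height=1
  node 12: h_left=1, h_right=1, diff=0 [OK], height=2
  node 28: h_left=-1, h_right=-1, diff=0 [OK], height=0
  node 30: h_left=0, h_right=-1, diff=1 [OK], height=1
  node 47: h_left=-1, h_right=-1, diff=0 [OK], height=0
  node 49: h_left=0, h_right=-1, diff=1 [OK], height=1
  node 35: h_left=1, h_right=1, diff=0 [OK], height=2
  node 27: h_left=2, h_right=2, diff=0 [OK], height=3
All nodes satisfy the balance condition.
Result: Balanced


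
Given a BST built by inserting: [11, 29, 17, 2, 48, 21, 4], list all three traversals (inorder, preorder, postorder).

Tree insertion order: [11, 29, 17, 2, 48, 21, 4]
Tree (level-order array): [11, 2, 29, None, 4, 17, 48, None, None, None, 21]
Inorder (L, root, R): [2, 4, 11, 17, 21, 29, 48]
Preorder (root, L, R): [11, 2, 4, 29, 17, 21, 48]
Postorder (L, R, root): [4, 2, 21, 17, 48, 29, 11]


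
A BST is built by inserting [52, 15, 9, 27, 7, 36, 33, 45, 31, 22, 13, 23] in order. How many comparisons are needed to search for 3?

Search path for 3: 52 -> 15 -> 9 -> 7
Found: False
Comparisons: 4


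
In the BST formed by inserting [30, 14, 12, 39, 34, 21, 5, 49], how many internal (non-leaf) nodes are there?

Tree built from: [30, 14, 12, 39, 34, 21, 5, 49]
Tree (level-order array): [30, 14, 39, 12, 21, 34, 49, 5]
Rule: An internal node has at least one child.
Per-node child counts:
  node 30: 2 child(ren)
  node 14: 2 child(ren)
  node 12: 1 child(ren)
  node 5: 0 child(ren)
  node 21: 0 child(ren)
  node 39: 2 child(ren)
  node 34: 0 child(ren)
  node 49: 0 child(ren)
Matching nodes: [30, 14, 12, 39]
Count of internal (non-leaf) nodes: 4


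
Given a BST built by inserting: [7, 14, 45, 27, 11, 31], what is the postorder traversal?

Tree insertion order: [7, 14, 45, 27, 11, 31]
Tree (level-order array): [7, None, 14, 11, 45, None, None, 27, None, None, 31]
Postorder traversal: [11, 31, 27, 45, 14, 7]


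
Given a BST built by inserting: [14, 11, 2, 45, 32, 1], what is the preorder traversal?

Tree insertion order: [14, 11, 2, 45, 32, 1]
Tree (level-order array): [14, 11, 45, 2, None, 32, None, 1]
Preorder traversal: [14, 11, 2, 1, 45, 32]


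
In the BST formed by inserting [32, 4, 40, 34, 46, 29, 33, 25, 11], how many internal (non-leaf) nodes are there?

Tree built from: [32, 4, 40, 34, 46, 29, 33, 25, 11]
Tree (level-order array): [32, 4, 40, None, 29, 34, 46, 25, None, 33, None, None, None, 11]
Rule: An internal node has at least one child.
Per-node child counts:
  node 32: 2 child(ren)
  node 4: 1 child(ren)
  node 29: 1 child(ren)
  node 25: 1 child(ren)
  node 11: 0 child(ren)
  node 40: 2 child(ren)
  node 34: 1 child(ren)
  node 33: 0 child(ren)
  node 46: 0 child(ren)
Matching nodes: [32, 4, 29, 25, 40, 34]
Count of internal (non-leaf) nodes: 6


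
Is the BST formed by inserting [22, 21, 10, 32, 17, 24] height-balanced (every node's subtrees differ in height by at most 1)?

Tree (level-order array): [22, 21, 32, 10, None, 24, None, None, 17]
Definition: a tree is height-balanced if, at every node, |h(left) - h(right)| <= 1 (empty subtree has height -1).
Bottom-up per-node check:
  node 17: h_left=-1, h_right=-1, diff=0 [OK], height=0
  node 10: h_left=-1, h_right=0, diff=1 [OK], height=1
  node 21: h_left=1, h_right=-1, diff=2 [FAIL (|1--1|=2 > 1)], height=2
  node 24: h_left=-1, h_right=-1, diff=0 [OK], height=0
  node 32: h_left=0, h_right=-1, diff=1 [OK], height=1
  node 22: h_left=2, h_right=1, diff=1 [OK], height=3
Node 21 violates the condition: |1 - -1| = 2 > 1.
Result: Not balanced


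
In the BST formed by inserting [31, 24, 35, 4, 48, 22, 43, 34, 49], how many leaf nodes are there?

Tree built from: [31, 24, 35, 4, 48, 22, 43, 34, 49]
Tree (level-order array): [31, 24, 35, 4, None, 34, 48, None, 22, None, None, 43, 49]
Rule: A leaf has 0 children.
Per-node child counts:
  node 31: 2 child(ren)
  node 24: 1 child(ren)
  node 4: 1 child(ren)
  node 22: 0 child(ren)
  node 35: 2 child(ren)
  node 34: 0 child(ren)
  node 48: 2 child(ren)
  node 43: 0 child(ren)
  node 49: 0 child(ren)
Matching nodes: [22, 34, 43, 49]
Count of leaf nodes: 4


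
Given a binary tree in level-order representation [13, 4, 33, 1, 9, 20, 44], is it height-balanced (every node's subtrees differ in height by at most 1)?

Tree (level-order array): [13, 4, 33, 1, 9, 20, 44]
Definition: a tree is height-balanced if, at every node, |h(left) - h(right)| <= 1 (empty subtree has height -1).
Bottom-up per-node check:
  node 1: h_left=-1, h_right=-1, diff=0 [OK], height=0
  node 9: h_left=-1, h_right=-1, diff=0 [OK], height=0
  node 4: h_left=0, h_right=0, diff=0 [OK], height=1
  node 20: h_left=-1, h_right=-1, diff=0 [OK], height=0
  node 44: h_left=-1, h_right=-1, diff=0 [OK], height=0
  node 33: h_left=0, h_right=0, diff=0 [OK], height=1
  node 13: h_left=1, h_right=1, diff=0 [OK], height=2
All nodes satisfy the balance condition.
Result: Balanced


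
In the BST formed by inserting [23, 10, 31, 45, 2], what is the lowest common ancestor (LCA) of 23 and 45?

Tree insertion order: [23, 10, 31, 45, 2]
Tree (level-order array): [23, 10, 31, 2, None, None, 45]
In a BST, the LCA of p=23, q=45 is the first node v on the
root-to-leaf path with p <= v <= q (go left if both < v, right if both > v).
Walk from root:
  at 23: 23 <= 23 <= 45, this is the LCA
LCA = 23


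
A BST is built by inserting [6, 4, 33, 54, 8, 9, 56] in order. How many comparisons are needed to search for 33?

Search path for 33: 6 -> 33
Found: True
Comparisons: 2


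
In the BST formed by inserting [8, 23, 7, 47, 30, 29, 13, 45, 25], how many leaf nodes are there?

Tree built from: [8, 23, 7, 47, 30, 29, 13, 45, 25]
Tree (level-order array): [8, 7, 23, None, None, 13, 47, None, None, 30, None, 29, 45, 25]
Rule: A leaf has 0 children.
Per-node child counts:
  node 8: 2 child(ren)
  node 7: 0 child(ren)
  node 23: 2 child(ren)
  node 13: 0 child(ren)
  node 47: 1 child(ren)
  node 30: 2 child(ren)
  node 29: 1 child(ren)
  node 25: 0 child(ren)
  node 45: 0 child(ren)
Matching nodes: [7, 13, 25, 45]
Count of leaf nodes: 4


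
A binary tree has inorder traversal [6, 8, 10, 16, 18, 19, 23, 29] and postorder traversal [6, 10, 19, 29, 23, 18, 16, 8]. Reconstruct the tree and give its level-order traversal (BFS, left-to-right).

Inorder:   [6, 8, 10, 16, 18, 19, 23, 29]
Postorder: [6, 10, 19, 29, 23, 18, 16, 8]
Algorithm: postorder visits root last, so walk postorder right-to-left;
each value is the root of the current inorder slice — split it at that
value, recurse on the right subtree first, then the left.
Recursive splits:
  root=8; inorder splits into left=[6], right=[10, 16, 18, 19, 23, 29]
  root=16; inorder splits into left=[10], right=[18, 19, 23, 29]
  root=18; inorder splits into left=[], right=[19, 23, 29]
  root=23; inorder splits into left=[19], right=[29]
  root=29; inorder splits into left=[], right=[]
  root=19; inorder splits into left=[], right=[]
  root=10; inorder splits into left=[], right=[]
  root=6; inorder splits into left=[], right=[]
Reconstructed level-order: [8, 6, 16, 10, 18, 23, 19, 29]


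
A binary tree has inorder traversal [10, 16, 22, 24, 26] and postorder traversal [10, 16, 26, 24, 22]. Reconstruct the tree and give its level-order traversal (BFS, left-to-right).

Inorder:   [10, 16, 22, 24, 26]
Postorder: [10, 16, 26, 24, 22]
Algorithm: postorder visits root last, so walk postorder right-to-left;
each value is the root of the current inorder slice — split it at that
value, recurse on the right subtree first, then the left.
Recursive splits:
  root=22; inorder splits into left=[10, 16], right=[24, 26]
  root=24; inorder splits into left=[], right=[26]
  root=26; inorder splits into left=[], right=[]
  root=16; inorder splits into left=[10], right=[]
  root=10; inorder splits into left=[], right=[]
Reconstructed level-order: [22, 16, 24, 10, 26]


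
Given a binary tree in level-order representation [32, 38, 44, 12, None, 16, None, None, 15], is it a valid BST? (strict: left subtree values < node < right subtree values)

Level-order array: [32, 38, 44, 12, None, 16, None, None, 15]
Validate using subtree bounds (lo, hi): at each node, require lo < value < hi,
then recurse left with hi=value and right with lo=value.
Preorder trace (stopping at first violation):
  at node 32 with bounds (-inf, +inf): OK
  at node 38 with bounds (-inf, 32): VIOLATION
Node 38 violates its bound: not (-inf < 38 < 32).
Result: Not a valid BST


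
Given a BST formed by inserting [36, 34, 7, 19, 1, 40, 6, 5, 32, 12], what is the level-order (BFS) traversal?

Tree insertion order: [36, 34, 7, 19, 1, 40, 6, 5, 32, 12]
Tree (level-order array): [36, 34, 40, 7, None, None, None, 1, 19, None, 6, 12, 32, 5]
BFS from the root, enqueuing left then right child of each popped node:
  queue [36] -> pop 36, enqueue [34, 40], visited so far: [36]
  queue [34, 40] -> pop 34, enqueue [7], visited so far: [36, 34]
  queue [40, 7] -> pop 40, enqueue [none], visited so far: [36, 34, 40]
  queue [7] -> pop 7, enqueue [1, 19], visited so far: [36, 34, 40, 7]
  queue [1, 19] -> pop 1, enqueue [6], visited so far: [36, 34, 40, 7, 1]
  queue [19, 6] -> pop 19, enqueue [12, 32], visited so far: [36, 34, 40, 7, 1, 19]
  queue [6, 12, 32] -> pop 6, enqueue [5], visited so far: [36, 34, 40, 7, 1, 19, 6]
  queue [12, 32, 5] -> pop 12, enqueue [none], visited so far: [36, 34, 40, 7, 1, 19, 6, 12]
  queue [32, 5] -> pop 32, enqueue [none], visited so far: [36, 34, 40, 7, 1, 19, 6, 12, 32]
  queue [5] -> pop 5, enqueue [none], visited so far: [36, 34, 40, 7, 1, 19, 6, 12, 32, 5]
Result: [36, 34, 40, 7, 1, 19, 6, 12, 32, 5]
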